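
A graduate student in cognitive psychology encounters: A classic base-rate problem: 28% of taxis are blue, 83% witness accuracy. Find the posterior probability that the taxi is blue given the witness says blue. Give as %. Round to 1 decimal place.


P(blue | says blue) = P(says blue | blue)*P(blue) / [P(says blue | blue)*P(blue) + P(says blue | not blue)*P(not blue)]
Numerator = 0.83 * 0.28 = 0.2324
False identification = 0.17 * 0.72 = 0.1224
P = 0.2324 / (0.2324 + 0.1224)
= 0.2324 / 0.3548
As percentage = 65.5


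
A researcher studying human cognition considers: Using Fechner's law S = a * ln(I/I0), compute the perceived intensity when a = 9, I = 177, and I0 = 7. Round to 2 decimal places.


S = 9 * ln(177/7)
I/I0 = 25.285714
ln(25.285714) = 3.2302
S = 9 * 3.2302
= 29.07


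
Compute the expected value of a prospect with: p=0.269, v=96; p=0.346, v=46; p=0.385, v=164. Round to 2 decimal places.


EU = sum(p_i * v_i)
0.269 * 96 = 25.824
0.346 * 46 = 15.916
0.385 * 164 = 63.14
EU = 25.824 + 15.916 + 63.14
= 104.88


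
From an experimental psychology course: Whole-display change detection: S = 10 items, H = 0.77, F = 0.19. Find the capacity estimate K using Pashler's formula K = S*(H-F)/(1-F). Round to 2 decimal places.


K = S * (H - F) / (1 - F)
H - F = 0.58
1 - F = 0.81
K = 10 * 0.58 / 0.81
= 7.16


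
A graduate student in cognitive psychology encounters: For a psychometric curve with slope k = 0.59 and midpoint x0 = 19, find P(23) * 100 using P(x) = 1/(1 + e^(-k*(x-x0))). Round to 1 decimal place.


P(x) = 1/(1 + e^(-0.59*(23 - 19)))
Exponent = -0.59 * 4 = -2.36
e^(-2.36) = 0.09442
P = 1/(1 + 0.09442) = 0.913726
Percentage = 91.4


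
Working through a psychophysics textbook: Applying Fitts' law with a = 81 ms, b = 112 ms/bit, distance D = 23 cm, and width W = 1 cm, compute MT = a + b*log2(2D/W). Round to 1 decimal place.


MT = 81 + 112 * log2(2*23/1)
2D/W = 46.0
log2(46.0) = 5.5236
MT = 81 + 112 * 5.5236
= 699.6 ms


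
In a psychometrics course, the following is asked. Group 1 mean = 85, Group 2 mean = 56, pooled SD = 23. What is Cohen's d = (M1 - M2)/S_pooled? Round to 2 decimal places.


Cohen's d = (M1 - M2) / S_pooled
= (85 - 56) / 23
= 29 / 23
= 1.26


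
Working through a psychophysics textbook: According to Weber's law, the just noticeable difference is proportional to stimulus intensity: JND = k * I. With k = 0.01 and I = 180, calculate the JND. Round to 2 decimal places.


JND = k * I
JND = 0.01 * 180
= 1.80


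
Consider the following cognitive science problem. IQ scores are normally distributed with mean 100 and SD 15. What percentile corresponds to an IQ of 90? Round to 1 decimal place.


z = (IQ - mean) / SD
z = (90 - 100) / 15 = -0.6667
Percentile = Phi(-0.6667) * 100
Phi(-0.6667) = 0.252482
= 25.2


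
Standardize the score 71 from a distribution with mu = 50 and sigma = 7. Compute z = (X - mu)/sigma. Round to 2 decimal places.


z = (X - mu) / sigma
= (71 - 50) / 7
= 21 / 7
= 3.00


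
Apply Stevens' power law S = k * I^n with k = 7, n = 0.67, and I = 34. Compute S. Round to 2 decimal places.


S = 7 * 34^0.67
34^0.67 = 10.6192
S = 7 * 10.6192
= 74.33


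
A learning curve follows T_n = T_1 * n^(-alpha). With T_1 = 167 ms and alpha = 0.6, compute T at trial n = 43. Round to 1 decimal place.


T_n = 167 * 43^(-0.6)
43^(-0.6) = 0.104693
T_n = 167 * 0.104693
= 17.5 ms


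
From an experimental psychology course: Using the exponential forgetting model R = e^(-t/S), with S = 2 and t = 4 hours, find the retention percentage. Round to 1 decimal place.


R = e^(-t/S)
-t/S = -4/2 = -2.0
R = e^(-2.0) = 0.135335
Percentage = 0.135335 * 100
= 13.5


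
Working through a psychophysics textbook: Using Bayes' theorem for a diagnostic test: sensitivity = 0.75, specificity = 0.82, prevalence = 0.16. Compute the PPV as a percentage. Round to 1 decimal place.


PPV = (sens * prev) / (sens * prev + (1-spec) * (1-prev))
Numerator = 0.75 * 0.16 = 0.12
P(positive and no disease) = (1 - spec) * (1 - prev) = (1 - 0.82) * (1 - 0.16) = 0.1512
Denominator = 0.12 + 0.1512 = 0.2712
PPV = 0.12 / 0.2712 = 0.442478
As percentage = 44.2


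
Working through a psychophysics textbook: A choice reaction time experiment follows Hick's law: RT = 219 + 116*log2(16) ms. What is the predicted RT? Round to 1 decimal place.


RT = 219 + 116 * log2(16)
log2(16) = 4.0
RT = 219 + 116 * 4.0
= 219 + 464.0
= 683.0 ms


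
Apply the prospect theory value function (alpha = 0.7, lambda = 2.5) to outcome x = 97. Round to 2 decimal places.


Since x = 97 >= 0, use v(x) = x^0.7
97^0.7 = 24.589
v(97) = 24.59


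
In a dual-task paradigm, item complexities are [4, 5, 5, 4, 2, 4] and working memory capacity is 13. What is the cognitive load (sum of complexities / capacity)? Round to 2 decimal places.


Total complexity = 4 + 5 + 5 + 4 + 2 + 4 = 24
Load = total / capacity = 24 / 13
= 1.85


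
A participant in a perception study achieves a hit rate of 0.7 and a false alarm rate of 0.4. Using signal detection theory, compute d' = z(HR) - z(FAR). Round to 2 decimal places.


d' = z(HR) - z(FAR)
z(0.7) = 0.5244
z(0.4) = -0.2533
d' = 0.5244 - -0.2533
= 0.78


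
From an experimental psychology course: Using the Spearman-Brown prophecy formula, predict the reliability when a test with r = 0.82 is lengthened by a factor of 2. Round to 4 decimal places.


r_new = n*r / (1 + (n-1)*r)
Numerator = 2 * 0.82 = 1.64
Denominator = 1 + 1 * 0.82 = 1.82
r_new = 1.64 / 1.82
= 0.9011


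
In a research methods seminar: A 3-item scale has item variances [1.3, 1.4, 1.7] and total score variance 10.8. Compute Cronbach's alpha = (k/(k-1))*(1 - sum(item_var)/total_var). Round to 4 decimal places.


alpha = (k/(k-1)) * (1 - sum(s_i^2)/s_total^2)
sum(item variances) = 4.4
k/(k-1) = 3/2 = 1.5
1 - 4.4/10.8 = 1 - 0.407407 = 0.592593
alpha = 1.5 * 0.592593
= 0.8889


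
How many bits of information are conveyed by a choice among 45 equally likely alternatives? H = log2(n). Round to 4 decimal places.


H = log2(n)
H = log2(45)
= 5.4919


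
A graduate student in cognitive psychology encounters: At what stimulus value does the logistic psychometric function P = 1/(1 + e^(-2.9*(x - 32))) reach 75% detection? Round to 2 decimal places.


At P = 0.75: 0.75 = 1/(1 + e^(-k*(x-x0)))
Solving: e^(-k*(x-x0)) = 1/3
x = x0 + ln(3)/k
ln(3) = 1.0986
x = 32 + 1.0986/2.9
= 32 + 0.3788
= 32.38


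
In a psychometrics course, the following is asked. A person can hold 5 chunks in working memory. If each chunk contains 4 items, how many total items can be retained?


Total items = chunks * items_per_chunk
= 5 * 4
= 20


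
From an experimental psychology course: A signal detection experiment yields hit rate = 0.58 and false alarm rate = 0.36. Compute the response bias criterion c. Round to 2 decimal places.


c = -0.5 * (z(HR) + z(FAR))
z(0.58) = 0.2019
z(0.36) = -0.3585
c = -0.5 * (0.2019 + -0.3585)
= -0.5 * -0.1566
= 0.08


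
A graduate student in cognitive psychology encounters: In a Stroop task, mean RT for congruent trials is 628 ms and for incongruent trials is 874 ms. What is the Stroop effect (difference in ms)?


Stroop effect = RT(incongruent) - RT(congruent)
= 874 - 628
= 246 ms


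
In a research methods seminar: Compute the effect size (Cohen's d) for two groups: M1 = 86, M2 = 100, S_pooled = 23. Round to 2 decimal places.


Cohen's d = (M1 - M2) / S_pooled
= (86 - 100) / 23
= -14 / 23
= -0.61


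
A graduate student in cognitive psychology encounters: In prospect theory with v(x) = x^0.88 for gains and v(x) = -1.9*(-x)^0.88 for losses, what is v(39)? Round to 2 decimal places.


Since x = 39 >= 0, use v(x) = x^0.88
39^0.88 = 25.1268
v(39) = 25.13


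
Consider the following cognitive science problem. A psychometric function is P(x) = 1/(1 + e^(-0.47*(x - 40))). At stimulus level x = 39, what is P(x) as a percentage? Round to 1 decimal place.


P(x) = 1/(1 + e^(-0.47*(39 - 40)))
Exponent = -0.47 * -1 = 0.47
e^(0.47) = 1.599994
P = 1/(1 + 1.599994) = 0.384616
Percentage = 38.5


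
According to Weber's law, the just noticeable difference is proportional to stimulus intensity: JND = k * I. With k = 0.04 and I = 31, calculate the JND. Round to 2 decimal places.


JND = k * I
JND = 0.04 * 31
= 1.24


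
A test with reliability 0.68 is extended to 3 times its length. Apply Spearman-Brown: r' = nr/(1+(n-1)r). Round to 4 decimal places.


r_new = n*r / (1 + (n-1)*r)
Numerator = 3 * 0.68 = 2.04
Denominator = 1 + 2 * 0.68 = 2.36
r_new = 2.04 / 2.36
= 0.8644


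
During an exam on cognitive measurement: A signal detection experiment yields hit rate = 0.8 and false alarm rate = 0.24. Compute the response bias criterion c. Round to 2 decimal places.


c = -0.5 * (z(HR) + z(FAR))
z(0.8) = 0.8416
z(0.24) = -0.7063
c = -0.5 * (0.8416 + -0.7063)
= -0.5 * 0.1353
= -0.07


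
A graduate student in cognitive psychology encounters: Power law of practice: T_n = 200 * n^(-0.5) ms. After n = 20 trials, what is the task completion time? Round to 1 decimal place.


T_n = 200 * 20^(-0.5)
20^(-0.5) = 0.223607
T_n = 200 * 0.223607
= 44.7 ms


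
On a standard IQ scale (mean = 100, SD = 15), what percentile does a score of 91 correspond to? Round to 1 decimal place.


z = (IQ - mean) / SD
z = (91 - 100) / 15 = -0.6
Percentile = Phi(-0.6) * 100
Phi(-0.6) = 0.274253
= 27.4


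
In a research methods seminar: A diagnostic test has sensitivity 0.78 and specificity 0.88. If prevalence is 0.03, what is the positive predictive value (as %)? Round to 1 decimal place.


PPV = (sens * prev) / (sens * prev + (1-spec) * (1-prev))
Numerator = 0.78 * 0.03 = 0.0234
P(positive and no disease) = (1 - spec) * (1 - prev) = (1 - 0.88) * (1 - 0.03) = 0.1164
Denominator = 0.0234 + 0.1164 = 0.1398
PPV = 0.0234 / 0.1398 = 0.167382
As percentage = 16.7


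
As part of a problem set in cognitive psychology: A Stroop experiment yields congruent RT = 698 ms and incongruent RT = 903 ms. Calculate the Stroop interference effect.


Stroop effect = RT(incongruent) - RT(congruent)
= 903 - 698
= 205 ms


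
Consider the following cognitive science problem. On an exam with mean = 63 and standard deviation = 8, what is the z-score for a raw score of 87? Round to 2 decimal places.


z = (X - mu) / sigma
= (87 - 63) / 8
= 24 / 8
= 3.00


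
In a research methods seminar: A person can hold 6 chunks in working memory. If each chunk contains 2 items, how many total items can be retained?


Total items = chunks * items_per_chunk
= 6 * 2
= 12


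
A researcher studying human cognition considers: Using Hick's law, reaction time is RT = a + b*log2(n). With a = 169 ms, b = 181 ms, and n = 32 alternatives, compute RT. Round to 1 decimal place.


RT = 169 + 181 * log2(32)
log2(32) = 5.0
RT = 169 + 181 * 5.0
= 169 + 905.0
= 1074.0 ms


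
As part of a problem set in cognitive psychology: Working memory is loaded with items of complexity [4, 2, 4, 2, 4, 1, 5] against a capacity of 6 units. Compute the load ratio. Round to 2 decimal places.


Total complexity = 4 + 2 + 4 + 2 + 4 + 1 + 5 = 22
Load = total / capacity = 22 / 6
= 3.67


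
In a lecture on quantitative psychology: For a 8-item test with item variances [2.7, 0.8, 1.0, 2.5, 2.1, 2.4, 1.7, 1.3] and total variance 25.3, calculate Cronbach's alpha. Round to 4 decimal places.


alpha = (k/(k-1)) * (1 - sum(s_i^2)/s_total^2)
sum(item variances) = 14.5
k/(k-1) = 8/7 = 1.142857
1 - 14.5/25.3 = 1 - 0.573123 = 0.426877
alpha = 1.142857 * 0.426877
= 0.4879


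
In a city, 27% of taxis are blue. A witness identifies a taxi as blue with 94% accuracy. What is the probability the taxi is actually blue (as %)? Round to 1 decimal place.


P(blue | says blue) = P(says blue | blue)*P(blue) / [P(says blue | blue)*P(blue) + P(says blue | not blue)*P(not blue)]
Numerator = 0.94 * 0.27 = 0.2538
False identification = 0.06 * 0.73 = 0.0438
P = 0.2538 / (0.2538 + 0.0438)
= 0.2538 / 0.2976
As percentage = 85.3


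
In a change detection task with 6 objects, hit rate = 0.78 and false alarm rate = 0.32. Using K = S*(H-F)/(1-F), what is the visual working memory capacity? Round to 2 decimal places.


K = S * (H - F) / (1 - F)
H - F = 0.46
1 - F = 0.68
K = 6 * 0.46 / 0.68
= 4.06


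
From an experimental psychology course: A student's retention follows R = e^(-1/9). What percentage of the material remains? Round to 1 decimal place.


R = e^(-t/S)
-t/S = -1/9 = -0.111111
R = e^(-0.111111) = 0.894839
Percentage = 0.894839 * 100
= 89.5


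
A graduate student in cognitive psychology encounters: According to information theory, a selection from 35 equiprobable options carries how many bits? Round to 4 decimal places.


H = log2(n)
H = log2(35)
= 5.1293


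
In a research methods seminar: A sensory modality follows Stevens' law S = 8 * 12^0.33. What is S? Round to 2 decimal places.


S = 8 * 12^0.33
12^0.33 = 2.2705
S = 8 * 2.2705
= 18.16


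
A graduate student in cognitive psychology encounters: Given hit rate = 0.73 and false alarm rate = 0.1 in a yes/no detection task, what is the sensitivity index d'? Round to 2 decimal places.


d' = z(HR) - z(FAR)
z(0.73) = 0.6128
z(0.1) = -1.2816
d' = 0.6128 - -1.2816
= 1.89


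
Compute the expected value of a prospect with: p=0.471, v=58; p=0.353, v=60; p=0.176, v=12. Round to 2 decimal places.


EU = sum(p_i * v_i)
0.471 * 58 = 27.318
0.353 * 60 = 21.18
0.176 * 12 = 2.112
EU = 27.318 + 21.18 + 2.112
= 50.61


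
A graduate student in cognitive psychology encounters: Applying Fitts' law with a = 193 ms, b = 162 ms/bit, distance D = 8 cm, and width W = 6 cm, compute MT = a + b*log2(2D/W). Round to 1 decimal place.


MT = 193 + 162 * log2(2*8/6)
2D/W = 2.666667
log2(2.666667) = 1.415
MT = 193 + 162 * 1.415
= 422.2 ms


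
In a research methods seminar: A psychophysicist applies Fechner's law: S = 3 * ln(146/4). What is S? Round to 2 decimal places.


S = 3 * ln(146/4)
I/I0 = 36.5
ln(36.5) = 3.5973
S = 3 * 3.5973
= 10.79


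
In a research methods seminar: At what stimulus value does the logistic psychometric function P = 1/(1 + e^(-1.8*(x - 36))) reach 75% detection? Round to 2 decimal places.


At P = 0.75: 0.75 = 1/(1 + e^(-k*(x-x0)))
Solving: e^(-k*(x-x0)) = 1/3
x = x0 + ln(3)/k
ln(3) = 1.0986
x = 36 + 1.0986/1.8
= 36 + 0.6103
= 36.61


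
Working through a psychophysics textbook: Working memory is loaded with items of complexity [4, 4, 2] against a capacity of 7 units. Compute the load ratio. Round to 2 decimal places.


Total complexity = 4 + 4 + 2 = 10
Load = total / capacity = 10 / 7
= 1.43


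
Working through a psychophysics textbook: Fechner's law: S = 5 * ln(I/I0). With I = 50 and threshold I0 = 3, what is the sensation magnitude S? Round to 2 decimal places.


S = 5 * ln(50/3)
I/I0 = 16.666667
ln(16.666667) = 2.8134
S = 5 * 2.8134
= 14.07


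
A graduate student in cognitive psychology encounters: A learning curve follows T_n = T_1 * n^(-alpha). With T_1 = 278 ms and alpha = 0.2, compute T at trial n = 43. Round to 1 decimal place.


T_n = 278 * 43^(-0.2)
43^(-0.2) = 0.47131
T_n = 278 * 0.47131
= 131.0 ms


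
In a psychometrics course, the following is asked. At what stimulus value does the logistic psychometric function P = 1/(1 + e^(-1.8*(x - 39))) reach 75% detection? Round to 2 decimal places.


At P = 0.75: 0.75 = 1/(1 + e^(-k*(x-x0)))
Solving: e^(-k*(x-x0)) = 1/3
x = x0 + ln(3)/k
ln(3) = 1.0986
x = 39 + 1.0986/1.8
= 39 + 0.6103
= 39.61


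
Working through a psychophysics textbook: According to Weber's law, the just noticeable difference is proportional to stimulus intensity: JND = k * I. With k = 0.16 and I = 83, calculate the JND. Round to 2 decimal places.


JND = k * I
JND = 0.16 * 83
= 13.28


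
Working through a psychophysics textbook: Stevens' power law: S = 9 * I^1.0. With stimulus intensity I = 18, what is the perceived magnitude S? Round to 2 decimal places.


S = 9 * 18^1.0
18^1.0 = 18.0
S = 9 * 18.0
= 162.00


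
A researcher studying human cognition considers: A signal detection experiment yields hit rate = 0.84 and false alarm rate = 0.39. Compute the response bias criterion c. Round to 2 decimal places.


c = -0.5 * (z(HR) + z(FAR))
z(0.84) = 0.9945
z(0.39) = -0.2793
c = -0.5 * (0.9945 + -0.2793)
= -0.5 * 0.7152
= -0.36


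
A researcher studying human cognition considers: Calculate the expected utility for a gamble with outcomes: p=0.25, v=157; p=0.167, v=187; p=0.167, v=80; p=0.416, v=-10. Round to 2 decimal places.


EU = sum(p_i * v_i)
0.25 * 157 = 39.25
0.167 * 187 = 31.229
0.167 * 80 = 13.36
0.416 * -10 = -4.16
EU = 39.25 + 31.229 + 13.36 + -4.16
= 79.68


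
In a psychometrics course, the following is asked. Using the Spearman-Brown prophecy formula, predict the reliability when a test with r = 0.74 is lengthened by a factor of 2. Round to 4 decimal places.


r_new = n*r / (1 + (n-1)*r)
Numerator = 2 * 0.74 = 1.48
Denominator = 1 + 1 * 0.74 = 1.74
r_new = 1.48 / 1.74
= 0.8506


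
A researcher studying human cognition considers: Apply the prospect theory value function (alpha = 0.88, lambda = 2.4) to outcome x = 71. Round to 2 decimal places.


Since x = 71 >= 0, use v(x) = x^0.88
71^0.88 = 42.5704
v(71) = 42.57


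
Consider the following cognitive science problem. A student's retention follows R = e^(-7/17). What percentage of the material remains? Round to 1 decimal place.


R = e^(-t/S)
-t/S = -7/17 = -0.411765
R = e^(-0.411765) = 0.66248
Percentage = 0.66248 * 100
= 66.2


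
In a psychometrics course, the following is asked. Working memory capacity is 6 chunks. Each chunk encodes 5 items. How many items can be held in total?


Total items = chunks * items_per_chunk
= 6 * 5
= 30


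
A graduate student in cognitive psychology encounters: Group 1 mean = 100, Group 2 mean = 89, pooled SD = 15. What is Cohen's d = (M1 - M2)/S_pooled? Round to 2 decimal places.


Cohen's d = (M1 - M2) / S_pooled
= (100 - 89) / 15
= 11 / 15
= 0.73


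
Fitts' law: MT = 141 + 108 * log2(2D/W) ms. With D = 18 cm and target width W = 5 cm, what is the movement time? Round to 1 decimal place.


MT = 141 + 108 * log2(2*18/5)
2D/W = 7.2
log2(7.2) = 2.848
MT = 141 + 108 * 2.848
= 448.6 ms


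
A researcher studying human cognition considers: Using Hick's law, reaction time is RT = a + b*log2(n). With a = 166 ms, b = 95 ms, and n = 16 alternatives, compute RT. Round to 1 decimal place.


RT = 166 + 95 * log2(16)
log2(16) = 4.0
RT = 166 + 95 * 4.0
= 166 + 380.0
= 546.0 ms


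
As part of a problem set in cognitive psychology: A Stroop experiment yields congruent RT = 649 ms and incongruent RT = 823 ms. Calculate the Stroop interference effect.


Stroop effect = RT(incongruent) - RT(congruent)
= 823 - 649
= 174 ms


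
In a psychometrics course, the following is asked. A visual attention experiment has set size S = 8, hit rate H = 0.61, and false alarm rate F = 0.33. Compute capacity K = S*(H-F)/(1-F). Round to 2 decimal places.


K = S * (H - F) / (1 - F)
H - F = 0.28
1 - F = 0.67
K = 8 * 0.28 / 0.67
= 3.34


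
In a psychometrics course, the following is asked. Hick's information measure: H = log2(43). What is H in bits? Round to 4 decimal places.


H = log2(n)
H = log2(43)
= 5.4263


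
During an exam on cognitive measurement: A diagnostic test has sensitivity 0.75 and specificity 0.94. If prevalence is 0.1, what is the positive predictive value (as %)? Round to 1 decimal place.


PPV = (sens * prev) / (sens * prev + (1-spec) * (1-prev))
Numerator = 0.75 * 0.1 = 0.075
P(positive and no disease) = (1 - spec) * (1 - prev) = (1 - 0.94) * (1 - 0.1) = 0.054
Denominator = 0.075 + 0.054 = 0.129
PPV = 0.075 / 0.129 = 0.581395
As percentage = 58.1


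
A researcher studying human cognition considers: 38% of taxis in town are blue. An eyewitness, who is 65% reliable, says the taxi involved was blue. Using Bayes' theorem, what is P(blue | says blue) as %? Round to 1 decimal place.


P(blue | says blue) = P(says blue | blue)*P(blue) / [P(says blue | blue)*P(blue) + P(says blue | not blue)*P(not blue)]
Numerator = 0.65 * 0.38 = 0.247
False identification = 0.35 * 0.62 = 0.217
P = 0.247 / (0.247 + 0.217)
= 0.247 / 0.464
As percentage = 53.2


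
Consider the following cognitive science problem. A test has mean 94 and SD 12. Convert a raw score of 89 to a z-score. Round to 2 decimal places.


z = (X - mu) / sigma
= (89 - 94) / 12
= -5 / 12
= -0.42


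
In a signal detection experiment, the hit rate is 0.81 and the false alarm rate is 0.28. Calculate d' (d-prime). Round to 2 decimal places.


d' = z(HR) - z(FAR)
z(0.81) = 0.8779
z(0.28) = -0.5828
d' = 0.8779 - -0.5828
= 1.46


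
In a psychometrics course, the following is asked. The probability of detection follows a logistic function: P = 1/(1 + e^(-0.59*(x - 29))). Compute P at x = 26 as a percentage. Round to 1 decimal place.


P(x) = 1/(1 + e^(-0.59*(26 - 29)))
Exponent = -0.59 * -3 = 1.77
e^(1.77) = 5.870853
P = 1/(1 + 5.870853) = 0.145542
Percentage = 14.6


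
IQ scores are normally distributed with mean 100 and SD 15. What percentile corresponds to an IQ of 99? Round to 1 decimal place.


z = (IQ - mean) / SD
z = (99 - 100) / 15 = -0.0667
Percentile = Phi(-0.0667) * 100
Phi(-0.0667) = 0.47341
= 47.3


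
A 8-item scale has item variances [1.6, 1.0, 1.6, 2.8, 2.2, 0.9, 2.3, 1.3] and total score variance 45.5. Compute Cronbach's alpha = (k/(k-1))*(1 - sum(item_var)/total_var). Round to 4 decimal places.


alpha = (k/(k-1)) * (1 - sum(s_i^2)/s_total^2)
sum(item variances) = 13.7
k/(k-1) = 8/7 = 1.142857
1 - 13.7/45.5 = 1 - 0.301099 = 0.698901
alpha = 1.142857 * 0.698901
= 0.7987


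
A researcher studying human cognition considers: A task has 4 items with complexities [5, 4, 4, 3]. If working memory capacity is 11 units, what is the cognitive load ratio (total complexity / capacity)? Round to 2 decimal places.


Total complexity = 5 + 4 + 4 + 3 = 16
Load = total / capacity = 16 / 11
= 1.45


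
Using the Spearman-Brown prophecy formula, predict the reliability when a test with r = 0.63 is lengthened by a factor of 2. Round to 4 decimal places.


r_new = n*r / (1 + (n-1)*r)
Numerator = 2 * 0.63 = 1.26
Denominator = 1 + 1 * 0.63 = 1.63
r_new = 1.26 / 1.63
= 0.7730


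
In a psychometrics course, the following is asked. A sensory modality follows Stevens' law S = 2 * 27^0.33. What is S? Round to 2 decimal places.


S = 2 * 27^0.33
27^0.33 = 2.9672
S = 2 * 2.9672
= 5.93


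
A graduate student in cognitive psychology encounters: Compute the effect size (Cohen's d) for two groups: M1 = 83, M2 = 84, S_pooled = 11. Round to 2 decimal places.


Cohen's d = (M1 - M2) / S_pooled
= (83 - 84) / 11
= -1 / 11
= -0.09


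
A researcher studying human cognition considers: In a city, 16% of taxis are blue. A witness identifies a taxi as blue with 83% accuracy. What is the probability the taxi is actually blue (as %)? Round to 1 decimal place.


P(blue | says blue) = P(says blue | blue)*P(blue) / [P(says blue | blue)*P(blue) + P(says blue | not blue)*P(not blue)]
Numerator = 0.83 * 0.16 = 0.1328
False identification = 0.17 * 0.84 = 0.1428
P = 0.1328 / (0.1328 + 0.1428)
= 0.1328 / 0.2756
As percentage = 48.2


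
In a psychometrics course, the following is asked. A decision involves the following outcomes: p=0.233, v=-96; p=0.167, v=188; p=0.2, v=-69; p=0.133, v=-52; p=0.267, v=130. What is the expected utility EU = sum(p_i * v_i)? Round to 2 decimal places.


EU = sum(p_i * v_i)
0.233 * -96 = -22.368
0.167 * 188 = 31.396
0.2 * -69 = -13.8
0.133 * -52 = -6.916
0.267 * 130 = 34.71
EU = -22.368 + 31.396 + -13.8 + -6.916 + 34.71
= 23.02


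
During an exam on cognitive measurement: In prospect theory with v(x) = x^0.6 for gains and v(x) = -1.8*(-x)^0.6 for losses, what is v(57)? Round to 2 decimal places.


Since x = 57 >= 0, use v(x) = x^0.6
57^0.6 = 11.3116
v(57) = 11.31


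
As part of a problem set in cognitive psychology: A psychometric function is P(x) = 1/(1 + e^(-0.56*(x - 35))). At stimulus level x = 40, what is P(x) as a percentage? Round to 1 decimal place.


P(x) = 1/(1 + e^(-0.56*(40 - 35)))
Exponent = -0.56 * 5 = -2.8
e^(-2.8) = 0.06081
P = 1/(1 + 0.06081) = 0.942676
Percentage = 94.3


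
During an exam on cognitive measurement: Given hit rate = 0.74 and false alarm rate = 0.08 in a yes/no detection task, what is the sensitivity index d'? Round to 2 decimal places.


d' = z(HR) - z(FAR)
z(0.74) = 0.6433
z(0.08) = -1.4051
d' = 0.6433 - -1.4051
= 2.05


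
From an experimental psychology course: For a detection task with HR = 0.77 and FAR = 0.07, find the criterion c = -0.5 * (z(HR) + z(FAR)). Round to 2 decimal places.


c = -0.5 * (z(HR) + z(FAR))
z(0.77) = 0.7388
z(0.07) = -1.4758
c = -0.5 * (0.7388 + -1.4758)
= -0.5 * -0.737
= 0.37


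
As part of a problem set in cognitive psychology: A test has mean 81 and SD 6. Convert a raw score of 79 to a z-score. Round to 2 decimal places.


z = (X - mu) / sigma
= (79 - 81) / 6
= -2 / 6
= -0.33


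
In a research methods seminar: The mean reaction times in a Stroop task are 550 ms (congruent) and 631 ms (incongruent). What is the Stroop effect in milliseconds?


Stroop effect = RT(incongruent) - RT(congruent)
= 631 - 550
= 81 ms


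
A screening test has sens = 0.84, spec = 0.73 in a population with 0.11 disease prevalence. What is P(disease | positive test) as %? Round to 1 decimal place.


PPV = (sens * prev) / (sens * prev + (1-spec) * (1-prev))
Numerator = 0.84 * 0.11 = 0.0924
P(positive and no disease) = (1 - spec) * (1 - prev) = (1 - 0.73) * (1 - 0.11) = 0.2403
Denominator = 0.0924 + 0.2403 = 0.3327
PPV = 0.0924 / 0.3327 = 0.277728
As percentage = 27.8


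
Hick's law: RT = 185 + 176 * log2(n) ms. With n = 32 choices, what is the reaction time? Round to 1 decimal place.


RT = 185 + 176 * log2(32)
log2(32) = 5.0
RT = 185 + 176 * 5.0
= 185 + 880.0
= 1065.0 ms


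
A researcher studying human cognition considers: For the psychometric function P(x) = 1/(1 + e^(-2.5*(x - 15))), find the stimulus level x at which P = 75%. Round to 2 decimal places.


At P = 0.75: 0.75 = 1/(1 + e^(-k*(x-x0)))
Solving: e^(-k*(x-x0)) = 1/3
x = x0 + ln(3)/k
ln(3) = 1.0986
x = 15 + 1.0986/2.5
= 15 + 0.4394
= 15.44


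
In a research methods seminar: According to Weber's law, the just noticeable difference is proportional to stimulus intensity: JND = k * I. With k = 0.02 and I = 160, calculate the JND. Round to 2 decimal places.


JND = k * I
JND = 0.02 * 160
= 3.20


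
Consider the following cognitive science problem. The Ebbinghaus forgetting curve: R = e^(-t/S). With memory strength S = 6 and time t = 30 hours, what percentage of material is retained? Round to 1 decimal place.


R = e^(-t/S)
-t/S = -30/6 = -5.0
R = e^(-5.0) = 0.006738
Percentage = 0.006738 * 100
= 0.7


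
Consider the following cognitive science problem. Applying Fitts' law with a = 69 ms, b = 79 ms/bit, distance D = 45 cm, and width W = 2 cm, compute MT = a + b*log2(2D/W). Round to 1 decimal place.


MT = 69 + 79 * log2(2*45/2)
2D/W = 45.0
log2(45.0) = 5.4919
MT = 69 + 79 * 5.4919
= 502.9 ms


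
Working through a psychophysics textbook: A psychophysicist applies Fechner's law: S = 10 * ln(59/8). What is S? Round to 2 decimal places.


S = 10 * ln(59/8)
I/I0 = 7.375
ln(7.375) = 1.9981
S = 10 * 1.9981
= 19.98


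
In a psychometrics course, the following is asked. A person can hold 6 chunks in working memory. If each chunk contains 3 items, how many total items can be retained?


Total items = chunks * items_per_chunk
= 6 * 3
= 18


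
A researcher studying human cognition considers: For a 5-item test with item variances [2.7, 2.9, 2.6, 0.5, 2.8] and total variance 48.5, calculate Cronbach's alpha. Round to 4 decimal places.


alpha = (k/(k-1)) * (1 - sum(s_i^2)/s_total^2)
sum(item variances) = 11.5
k/(k-1) = 5/4 = 1.25
1 - 11.5/48.5 = 1 - 0.237113 = 0.762887
alpha = 1.25 * 0.762887
= 0.9536


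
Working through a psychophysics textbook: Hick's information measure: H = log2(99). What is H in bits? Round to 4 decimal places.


H = log2(n)
H = log2(99)
= 6.6294


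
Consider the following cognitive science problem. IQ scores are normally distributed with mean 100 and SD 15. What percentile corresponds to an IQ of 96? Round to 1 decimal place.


z = (IQ - mean) / SD
z = (96 - 100) / 15 = -0.2667
Percentile = Phi(-0.2667) * 100
Phi(-0.2667) = 0.39485
= 39.5


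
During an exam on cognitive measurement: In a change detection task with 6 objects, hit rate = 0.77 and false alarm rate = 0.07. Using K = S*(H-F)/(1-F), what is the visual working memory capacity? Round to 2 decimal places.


K = S * (H - F) / (1 - F)
H - F = 0.7
1 - F = 0.93
K = 6 * 0.7 / 0.93
= 4.52


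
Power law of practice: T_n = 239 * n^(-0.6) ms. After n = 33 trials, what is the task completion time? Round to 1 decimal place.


T_n = 239 * 33^(-0.6)
33^(-0.6) = 0.122713
T_n = 239 * 0.122713
= 29.3 ms


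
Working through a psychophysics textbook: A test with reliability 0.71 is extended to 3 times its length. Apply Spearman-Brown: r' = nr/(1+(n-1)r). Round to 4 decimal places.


r_new = n*r / (1 + (n-1)*r)
Numerator = 3 * 0.71 = 2.13
Denominator = 1 + 2 * 0.71 = 2.42
r_new = 2.13 / 2.42
= 0.8802


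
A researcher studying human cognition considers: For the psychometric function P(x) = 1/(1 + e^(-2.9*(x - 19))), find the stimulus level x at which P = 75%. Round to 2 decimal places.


At P = 0.75: 0.75 = 1/(1 + e^(-k*(x-x0)))
Solving: e^(-k*(x-x0)) = 1/3
x = x0 + ln(3)/k
ln(3) = 1.0986
x = 19 + 1.0986/2.9
= 19 + 0.3788
= 19.38


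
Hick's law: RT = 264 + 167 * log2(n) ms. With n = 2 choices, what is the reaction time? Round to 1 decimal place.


RT = 264 + 167 * log2(2)
log2(2) = 1.0
RT = 264 + 167 * 1.0
= 264 + 167.0
= 431.0 ms


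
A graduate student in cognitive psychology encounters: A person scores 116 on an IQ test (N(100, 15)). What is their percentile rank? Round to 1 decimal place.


z = (IQ - mean) / SD
z = (116 - 100) / 15 = 1.0667
Percentile = Phi(1.0667) * 100
Phi(1.0667) = 0.856946
= 85.7


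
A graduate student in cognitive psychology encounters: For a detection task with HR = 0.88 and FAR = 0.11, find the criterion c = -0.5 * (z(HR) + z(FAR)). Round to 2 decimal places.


c = -0.5 * (z(HR) + z(FAR))
z(0.88) = 1.175
z(0.11) = -1.2265
c = -0.5 * (1.175 + -1.2265)
= -0.5 * -0.0515
= 0.03


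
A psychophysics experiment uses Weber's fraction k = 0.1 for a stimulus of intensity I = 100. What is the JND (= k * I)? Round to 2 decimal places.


JND = k * I
JND = 0.1 * 100
= 10.00


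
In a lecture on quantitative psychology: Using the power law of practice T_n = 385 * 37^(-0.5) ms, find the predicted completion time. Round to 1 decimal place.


T_n = 385 * 37^(-0.5)
37^(-0.5) = 0.164399
T_n = 385 * 0.164399
= 63.3 ms


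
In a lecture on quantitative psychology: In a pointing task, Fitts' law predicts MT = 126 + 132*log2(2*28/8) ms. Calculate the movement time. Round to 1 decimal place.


MT = 126 + 132 * log2(2*28/8)
2D/W = 7.0
log2(7.0) = 2.8074
MT = 126 + 132 * 2.8074
= 496.6 ms


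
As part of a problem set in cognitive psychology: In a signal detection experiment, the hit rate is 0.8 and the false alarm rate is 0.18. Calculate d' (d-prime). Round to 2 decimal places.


d' = z(HR) - z(FAR)
z(0.8) = 0.8416
z(0.18) = -0.9154
d' = 0.8416 - -0.9154
= 1.76


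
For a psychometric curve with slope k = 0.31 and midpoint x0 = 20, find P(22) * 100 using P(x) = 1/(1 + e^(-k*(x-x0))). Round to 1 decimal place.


P(x) = 1/(1 + e^(-0.31*(22 - 20)))
Exponent = -0.31 * 2 = -0.62
e^(-0.62) = 0.537944
P = 1/(1 + 0.537944) = 0.650219
Percentage = 65.0


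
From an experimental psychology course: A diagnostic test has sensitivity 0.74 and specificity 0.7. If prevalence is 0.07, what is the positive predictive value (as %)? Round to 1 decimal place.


PPV = (sens * prev) / (sens * prev + (1-spec) * (1-prev))
Numerator = 0.74 * 0.07 = 0.0518
P(positive and no disease) = (1 - spec) * (1 - prev) = (1 - 0.7) * (1 - 0.07) = 0.279
Denominator = 0.0518 + 0.279 = 0.3308
PPV = 0.0518 / 0.3308 = 0.15659
As percentage = 15.7


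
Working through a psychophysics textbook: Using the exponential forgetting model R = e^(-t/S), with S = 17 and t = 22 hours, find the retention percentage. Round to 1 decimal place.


R = e^(-t/S)
-t/S = -22/17 = -1.294118
R = e^(-1.294118) = 0.27414
Percentage = 0.27414 * 100
= 27.4


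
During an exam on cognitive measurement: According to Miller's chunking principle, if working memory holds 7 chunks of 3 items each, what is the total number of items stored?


Total items = chunks * items_per_chunk
= 7 * 3
= 21


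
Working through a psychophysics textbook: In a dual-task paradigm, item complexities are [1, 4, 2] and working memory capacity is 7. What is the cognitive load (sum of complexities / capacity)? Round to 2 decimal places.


Total complexity = 1 + 4 + 2 = 7
Load = total / capacity = 7 / 7
= 1.00


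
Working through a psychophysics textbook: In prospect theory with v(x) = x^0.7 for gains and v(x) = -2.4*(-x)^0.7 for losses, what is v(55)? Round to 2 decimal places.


Since x = 55 >= 0, use v(x) = x^0.7
55^0.7 = 16.5293
v(55) = 16.53


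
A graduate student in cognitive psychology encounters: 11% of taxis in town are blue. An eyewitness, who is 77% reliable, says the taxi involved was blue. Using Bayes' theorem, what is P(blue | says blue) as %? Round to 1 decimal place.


P(blue | says blue) = P(says blue | blue)*P(blue) / [P(says blue | blue)*P(blue) + P(says blue | not blue)*P(not blue)]
Numerator = 0.77 * 0.11 = 0.0847
False identification = 0.23 * 0.89 = 0.2047
P = 0.0847 / (0.0847 + 0.2047)
= 0.0847 / 0.2894
As percentage = 29.3


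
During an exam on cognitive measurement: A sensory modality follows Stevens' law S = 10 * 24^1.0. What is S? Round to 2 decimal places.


S = 10 * 24^1.0
24^1.0 = 24.0
S = 10 * 24.0
= 240.00


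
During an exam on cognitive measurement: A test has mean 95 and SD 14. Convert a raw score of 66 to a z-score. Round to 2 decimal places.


z = (X - mu) / sigma
= (66 - 95) / 14
= -29 / 14
= -2.07


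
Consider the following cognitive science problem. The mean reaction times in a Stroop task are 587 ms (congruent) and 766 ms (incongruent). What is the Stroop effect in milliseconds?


Stroop effect = RT(incongruent) - RT(congruent)
= 766 - 587
= 179 ms


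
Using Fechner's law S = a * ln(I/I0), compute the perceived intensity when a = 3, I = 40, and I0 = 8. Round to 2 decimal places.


S = 3 * ln(40/8)
I/I0 = 5.0
ln(5.0) = 1.6094
S = 3 * 1.6094
= 4.83


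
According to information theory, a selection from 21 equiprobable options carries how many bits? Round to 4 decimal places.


H = log2(n)
H = log2(21)
= 4.3923


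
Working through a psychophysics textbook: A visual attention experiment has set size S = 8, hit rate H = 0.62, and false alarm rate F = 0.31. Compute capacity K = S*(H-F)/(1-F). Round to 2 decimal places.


K = S * (H - F) / (1 - F)
H - F = 0.31
1 - F = 0.69
K = 8 * 0.31 / 0.69
= 3.59


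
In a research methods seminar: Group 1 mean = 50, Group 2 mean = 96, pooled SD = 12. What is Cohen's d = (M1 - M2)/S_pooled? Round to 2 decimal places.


Cohen's d = (M1 - M2) / S_pooled
= (50 - 96) / 12
= -46 / 12
= -3.83


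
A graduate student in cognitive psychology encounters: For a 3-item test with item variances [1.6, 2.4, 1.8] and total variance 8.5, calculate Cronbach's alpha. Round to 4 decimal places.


alpha = (k/(k-1)) * (1 - sum(s_i^2)/s_total^2)
sum(item variances) = 5.8
k/(k-1) = 3/2 = 1.5
1 - 5.8/8.5 = 1 - 0.682353 = 0.317647
alpha = 1.5 * 0.317647
= 0.4765


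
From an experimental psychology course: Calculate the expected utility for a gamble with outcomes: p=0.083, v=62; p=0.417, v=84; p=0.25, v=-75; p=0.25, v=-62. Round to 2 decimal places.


EU = sum(p_i * v_i)
0.083 * 62 = 5.146
0.417 * 84 = 35.028
0.25 * -75 = -18.75
0.25 * -62 = -15.5
EU = 5.146 + 35.028 + -18.75 + -15.5
= 5.92


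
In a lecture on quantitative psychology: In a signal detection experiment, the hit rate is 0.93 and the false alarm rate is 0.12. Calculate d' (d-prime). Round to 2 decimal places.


d' = z(HR) - z(FAR)
z(0.93) = 1.4758
z(0.12) = -1.175
d' = 1.4758 - -1.175
= 2.65


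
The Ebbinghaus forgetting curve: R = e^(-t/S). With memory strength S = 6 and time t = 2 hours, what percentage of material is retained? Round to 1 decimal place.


R = e^(-t/S)
-t/S = -2/6 = -0.333333
R = e^(-0.333333) = 0.716532
Percentage = 0.716532 * 100
= 71.7


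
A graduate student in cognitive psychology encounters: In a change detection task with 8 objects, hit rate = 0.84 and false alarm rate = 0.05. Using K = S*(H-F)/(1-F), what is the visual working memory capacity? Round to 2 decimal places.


K = S * (H - F) / (1 - F)
H - F = 0.79
1 - F = 0.95
K = 8 * 0.79 / 0.95
= 6.65


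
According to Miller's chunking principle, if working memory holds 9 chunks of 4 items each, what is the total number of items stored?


Total items = chunks * items_per_chunk
= 9 * 4
= 36


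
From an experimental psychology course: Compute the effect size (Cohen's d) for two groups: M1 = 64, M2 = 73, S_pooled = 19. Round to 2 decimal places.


Cohen's d = (M1 - M2) / S_pooled
= (64 - 73) / 19
= -9 / 19
= -0.47


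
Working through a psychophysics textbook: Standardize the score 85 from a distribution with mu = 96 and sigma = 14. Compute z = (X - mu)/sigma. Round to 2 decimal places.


z = (X - mu) / sigma
= (85 - 96) / 14
= -11 / 14
= -0.79


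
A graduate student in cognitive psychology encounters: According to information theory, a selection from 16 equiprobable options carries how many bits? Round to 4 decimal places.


H = log2(n)
H = log2(16)
= 4.0000


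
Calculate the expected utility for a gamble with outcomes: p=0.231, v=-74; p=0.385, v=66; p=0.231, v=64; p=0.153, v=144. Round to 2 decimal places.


EU = sum(p_i * v_i)
0.231 * -74 = -17.094
0.385 * 66 = 25.41
0.231 * 64 = 14.784
0.153 * 144 = 22.032
EU = -17.094 + 25.41 + 14.784 + 22.032
= 45.13


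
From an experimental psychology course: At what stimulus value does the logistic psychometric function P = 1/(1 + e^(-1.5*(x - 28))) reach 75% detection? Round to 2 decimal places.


At P = 0.75: 0.75 = 1/(1 + e^(-k*(x-x0)))
Solving: e^(-k*(x-x0)) = 1/3
x = x0 + ln(3)/k
ln(3) = 1.0986
x = 28 + 1.0986/1.5
= 28 + 0.7324
= 28.73


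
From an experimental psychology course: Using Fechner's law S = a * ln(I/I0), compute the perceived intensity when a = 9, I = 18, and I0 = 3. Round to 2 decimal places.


S = 9 * ln(18/3)
I/I0 = 6.0
ln(6.0) = 1.7918
S = 9 * 1.7918
= 16.13


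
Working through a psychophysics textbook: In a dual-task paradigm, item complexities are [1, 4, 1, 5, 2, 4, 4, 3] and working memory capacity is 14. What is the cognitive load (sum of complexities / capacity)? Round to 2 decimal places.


Total complexity = 1 + 4 + 1 + 5 + 2 + 4 + 4 + 3 = 24
Load = total / capacity = 24 / 14
= 1.71


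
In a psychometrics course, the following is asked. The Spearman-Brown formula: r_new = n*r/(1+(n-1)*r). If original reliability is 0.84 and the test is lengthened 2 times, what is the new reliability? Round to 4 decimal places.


r_new = n*r / (1 + (n-1)*r)
Numerator = 2 * 0.84 = 1.68
Denominator = 1 + 1 * 0.84 = 1.84
r_new = 1.68 / 1.84
= 0.9130


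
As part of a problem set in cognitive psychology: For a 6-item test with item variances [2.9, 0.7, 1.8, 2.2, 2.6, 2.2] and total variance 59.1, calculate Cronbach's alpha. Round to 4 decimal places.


alpha = (k/(k-1)) * (1 - sum(s_i^2)/s_total^2)
sum(item variances) = 12.4
k/(k-1) = 6/5 = 1.2
1 - 12.4/59.1 = 1 - 0.209814 = 0.790186
alpha = 1.2 * 0.790186
= 0.9482
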